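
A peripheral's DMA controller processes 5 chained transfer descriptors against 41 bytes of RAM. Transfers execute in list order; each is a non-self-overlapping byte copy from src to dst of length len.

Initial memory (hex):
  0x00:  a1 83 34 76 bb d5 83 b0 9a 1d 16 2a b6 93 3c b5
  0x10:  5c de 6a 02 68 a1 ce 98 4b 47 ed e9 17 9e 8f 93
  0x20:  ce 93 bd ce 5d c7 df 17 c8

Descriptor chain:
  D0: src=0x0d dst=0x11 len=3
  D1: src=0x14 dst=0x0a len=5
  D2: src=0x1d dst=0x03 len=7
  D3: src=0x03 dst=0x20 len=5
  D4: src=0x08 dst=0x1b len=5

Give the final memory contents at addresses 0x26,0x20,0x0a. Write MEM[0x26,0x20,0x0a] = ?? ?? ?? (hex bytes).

[0] 0x0d->0x11 len=3 : 93 3c b5
[1] 0x14->0x0a len=5 : 68 a1 ce 98 4b
[2] 0x1d->0x03 len=7 : 9e 8f 93 ce 93 bd ce
[3] 0x03->0x20 len=5 : 9e 8f 93 ce 93
[4] 0x08->0x1b len=5 : bd ce 68 a1 ce
query mem[0x26]=0xdf, mem[0x20]=0x9e, mem[0x0a]=0x68

MEM[0x26,0x20,0x0a] = df 9e 68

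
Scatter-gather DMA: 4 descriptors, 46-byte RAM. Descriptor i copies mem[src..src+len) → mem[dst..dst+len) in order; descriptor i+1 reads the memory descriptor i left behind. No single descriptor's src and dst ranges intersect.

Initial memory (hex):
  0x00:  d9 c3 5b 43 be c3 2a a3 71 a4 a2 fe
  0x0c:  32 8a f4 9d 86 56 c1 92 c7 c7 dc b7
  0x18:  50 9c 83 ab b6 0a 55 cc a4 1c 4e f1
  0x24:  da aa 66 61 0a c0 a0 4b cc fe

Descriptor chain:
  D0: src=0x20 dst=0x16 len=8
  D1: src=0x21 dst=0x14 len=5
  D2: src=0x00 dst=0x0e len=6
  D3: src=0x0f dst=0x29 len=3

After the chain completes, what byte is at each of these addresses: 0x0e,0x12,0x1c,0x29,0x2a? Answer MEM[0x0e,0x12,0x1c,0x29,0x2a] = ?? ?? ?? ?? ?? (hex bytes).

[0] 0x20->0x16 len=8 : a4 1c 4e f1 da aa 66 61
[1] 0x21->0x14 len=5 : 1c 4e f1 da aa
[2] 0x00->0x0e len=6 : d9 c3 5b 43 be c3
[3] 0x0f->0x29 len=3 : c3 5b 43
query mem[0x0e]=0xd9, mem[0x12]=0xbe, mem[0x1c]=0x66, mem[0x29]=0xc3, mem[0x2a]=0x5b

MEM[0x0e,0x12,0x1c,0x29,0x2a] = d9 be 66 c3 5b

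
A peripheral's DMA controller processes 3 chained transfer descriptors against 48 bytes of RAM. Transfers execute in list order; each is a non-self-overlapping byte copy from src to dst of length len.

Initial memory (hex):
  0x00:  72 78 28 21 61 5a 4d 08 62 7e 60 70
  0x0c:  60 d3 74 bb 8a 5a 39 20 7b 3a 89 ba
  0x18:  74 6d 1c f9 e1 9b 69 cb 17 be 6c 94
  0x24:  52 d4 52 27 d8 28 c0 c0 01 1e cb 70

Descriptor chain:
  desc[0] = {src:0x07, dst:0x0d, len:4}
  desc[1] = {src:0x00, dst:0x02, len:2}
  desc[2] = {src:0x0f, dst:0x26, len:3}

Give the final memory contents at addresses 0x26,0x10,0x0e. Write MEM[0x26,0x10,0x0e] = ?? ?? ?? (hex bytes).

D0: mem[0x0d..0x10] <- [08 62 7e 60]
D1: mem[0x02..0x03] <- [72 78]
D2: mem[0x26..0x28] <- [7e 60 5a]
query mem[0x26]=0x7e, mem[0x10]=0x60, mem[0x0e]=0x62

MEM[0x26,0x10,0x0e] = 7e 60 62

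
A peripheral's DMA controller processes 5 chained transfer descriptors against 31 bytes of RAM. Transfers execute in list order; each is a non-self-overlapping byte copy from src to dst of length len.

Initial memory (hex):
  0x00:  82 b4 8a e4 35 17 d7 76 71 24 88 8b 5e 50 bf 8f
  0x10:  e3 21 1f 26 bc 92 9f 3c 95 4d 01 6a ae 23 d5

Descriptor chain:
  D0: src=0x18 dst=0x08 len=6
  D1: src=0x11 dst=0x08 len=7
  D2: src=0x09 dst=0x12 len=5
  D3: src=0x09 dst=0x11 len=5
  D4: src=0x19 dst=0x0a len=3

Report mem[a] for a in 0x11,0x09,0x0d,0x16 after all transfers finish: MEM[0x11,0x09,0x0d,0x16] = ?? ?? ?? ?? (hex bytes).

MEM[0x11,0x09,0x0d,0x16] = 1f 1f 9f 9f

  after D0: wrote 6B at 0x08 = 954d016aae23
  after D1: wrote 7B at 0x08 = 211f26bc929f3c
  after D2: wrote 5B at 0x12 = 1f26bc929f
  after D3: wrote 5B at 0x11 = 1f26bc929f
  after D4: wrote 3B at 0x0a = 4d016a
query mem[0x11]=0x1f, mem[0x09]=0x1f, mem[0x0d]=0x9f, mem[0x16]=0x9f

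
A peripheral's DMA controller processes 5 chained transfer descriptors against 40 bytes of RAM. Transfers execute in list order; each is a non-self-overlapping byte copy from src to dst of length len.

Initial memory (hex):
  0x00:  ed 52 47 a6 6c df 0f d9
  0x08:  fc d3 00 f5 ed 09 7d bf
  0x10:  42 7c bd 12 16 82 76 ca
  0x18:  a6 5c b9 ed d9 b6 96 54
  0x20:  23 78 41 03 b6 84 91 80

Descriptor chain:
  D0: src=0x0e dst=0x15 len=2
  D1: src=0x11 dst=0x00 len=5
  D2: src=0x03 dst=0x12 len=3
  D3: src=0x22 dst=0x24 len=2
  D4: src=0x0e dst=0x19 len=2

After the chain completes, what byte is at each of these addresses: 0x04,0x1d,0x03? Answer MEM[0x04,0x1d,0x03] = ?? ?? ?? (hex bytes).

MEM[0x04,0x1d,0x03] = 7d b6 16

#0 dst[0x15+2] := {0x7d,0xbf}
#1 dst[0x00+5] := {0x7c,0xbd,0x12,0x16,0x7d}
#2 dst[0x12+3] := {0x16,0x7d,0xdf}
#3 dst[0x24+2] := {0x41,0x03}
#4 dst[0x19+2] := {0x7d,0xbf}
query mem[0x04]=0x7d, mem[0x1d]=0xb6, mem[0x03]=0x16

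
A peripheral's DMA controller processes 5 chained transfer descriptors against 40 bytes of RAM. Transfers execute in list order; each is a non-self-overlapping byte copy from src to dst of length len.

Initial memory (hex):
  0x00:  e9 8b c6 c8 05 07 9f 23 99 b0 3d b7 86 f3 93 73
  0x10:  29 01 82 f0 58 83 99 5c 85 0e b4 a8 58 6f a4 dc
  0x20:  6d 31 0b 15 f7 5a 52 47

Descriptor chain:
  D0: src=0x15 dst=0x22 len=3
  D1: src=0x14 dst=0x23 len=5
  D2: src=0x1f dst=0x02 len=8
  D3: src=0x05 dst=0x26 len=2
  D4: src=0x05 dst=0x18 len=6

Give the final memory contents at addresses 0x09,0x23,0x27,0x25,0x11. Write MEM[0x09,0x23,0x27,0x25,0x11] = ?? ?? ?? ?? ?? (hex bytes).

D0: mem[0x22..0x24] <- [83 99 5c]
D1: mem[0x23..0x27] <- [58 83 99 5c 85]
D2: mem[0x02..0x09] <- [dc 6d 31 83 58 83 99 5c]
D3: mem[0x26..0x27] <- [83 58]
D4: mem[0x18..0x1d] <- [83 58 83 99 5c 3d]
query mem[0x09]=0x5c, mem[0x23]=0x58, mem[0x27]=0x58, mem[0x25]=0x99, mem[0x11]=0x01

MEM[0x09,0x23,0x27,0x25,0x11] = 5c 58 58 99 01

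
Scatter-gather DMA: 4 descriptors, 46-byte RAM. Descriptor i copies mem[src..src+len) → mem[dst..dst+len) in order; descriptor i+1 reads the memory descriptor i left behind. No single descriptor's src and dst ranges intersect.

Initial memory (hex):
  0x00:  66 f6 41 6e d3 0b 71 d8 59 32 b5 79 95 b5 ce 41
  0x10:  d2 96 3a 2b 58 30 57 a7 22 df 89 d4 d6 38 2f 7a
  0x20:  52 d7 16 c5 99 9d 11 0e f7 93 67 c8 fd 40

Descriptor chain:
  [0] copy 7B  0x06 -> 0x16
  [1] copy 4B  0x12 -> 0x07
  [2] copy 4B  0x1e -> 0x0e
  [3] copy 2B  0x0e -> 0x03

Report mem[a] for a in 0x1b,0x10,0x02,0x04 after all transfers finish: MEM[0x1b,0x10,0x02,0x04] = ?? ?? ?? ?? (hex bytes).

[0] 0x06->0x16 len=7 : 71 d8 59 32 b5 79 95
[1] 0x12->0x07 len=4 : 3a 2b 58 30
[2] 0x1e->0x0e len=4 : 2f 7a 52 d7
[3] 0x0e->0x03 len=2 : 2f 7a
query mem[0x1b]=0x79, mem[0x10]=0x52, mem[0x02]=0x41, mem[0x04]=0x7a

MEM[0x1b,0x10,0x02,0x04] = 79 52 41 7a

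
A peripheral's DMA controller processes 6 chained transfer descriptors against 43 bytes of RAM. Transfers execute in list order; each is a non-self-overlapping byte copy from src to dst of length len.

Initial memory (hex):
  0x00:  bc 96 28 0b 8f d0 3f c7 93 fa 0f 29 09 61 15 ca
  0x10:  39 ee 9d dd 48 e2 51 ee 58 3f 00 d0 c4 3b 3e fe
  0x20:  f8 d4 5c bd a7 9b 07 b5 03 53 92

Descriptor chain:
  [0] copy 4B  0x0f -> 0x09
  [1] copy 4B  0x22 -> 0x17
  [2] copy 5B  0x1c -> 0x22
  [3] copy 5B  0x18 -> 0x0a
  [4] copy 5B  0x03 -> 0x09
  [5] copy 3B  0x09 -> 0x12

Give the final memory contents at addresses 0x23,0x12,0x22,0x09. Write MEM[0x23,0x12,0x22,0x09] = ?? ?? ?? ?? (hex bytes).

D0: mem[0x09..0x0c] <- [ca 39 ee 9d]
D1: mem[0x17..0x1a] <- [5c bd a7 9b]
D2: mem[0x22..0x26] <- [c4 3b 3e fe f8]
D3: mem[0x0a..0x0e] <- [bd a7 9b d0 c4]
D4: mem[0x09..0x0d] <- [0b 8f d0 3f c7]
D5: mem[0x12..0x14] <- [0b 8f d0]
query mem[0x23]=0x3b, mem[0x12]=0x0b, mem[0x22]=0xc4, mem[0x09]=0x0b

MEM[0x23,0x12,0x22,0x09] = 3b 0b c4 0b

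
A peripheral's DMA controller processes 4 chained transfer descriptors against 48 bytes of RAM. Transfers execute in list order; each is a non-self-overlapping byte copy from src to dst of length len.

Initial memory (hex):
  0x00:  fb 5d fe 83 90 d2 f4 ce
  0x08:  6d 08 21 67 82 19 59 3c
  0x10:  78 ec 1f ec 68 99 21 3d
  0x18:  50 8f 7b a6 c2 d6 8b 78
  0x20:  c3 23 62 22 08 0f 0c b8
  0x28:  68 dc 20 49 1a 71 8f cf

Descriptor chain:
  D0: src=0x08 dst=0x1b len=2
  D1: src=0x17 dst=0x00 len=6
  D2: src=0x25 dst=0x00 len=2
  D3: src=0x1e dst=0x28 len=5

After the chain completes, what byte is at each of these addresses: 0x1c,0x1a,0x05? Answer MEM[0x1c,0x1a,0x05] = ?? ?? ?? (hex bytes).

MEM[0x1c,0x1a,0x05] = 08 7b 08

[0] 0x08->0x1b len=2 : 6d 08
[1] 0x17->0x00 len=6 : 3d 50 8f 7b 6d 08
[2] 0x25->0x00 len=2 : 0f 0c
[3] 0x1e->0x28 len=5 : 8b 78 c3 23 62
query mem[0x1c]=0x08, mem[0x1a]=0x7b, mem[0x05]=0x08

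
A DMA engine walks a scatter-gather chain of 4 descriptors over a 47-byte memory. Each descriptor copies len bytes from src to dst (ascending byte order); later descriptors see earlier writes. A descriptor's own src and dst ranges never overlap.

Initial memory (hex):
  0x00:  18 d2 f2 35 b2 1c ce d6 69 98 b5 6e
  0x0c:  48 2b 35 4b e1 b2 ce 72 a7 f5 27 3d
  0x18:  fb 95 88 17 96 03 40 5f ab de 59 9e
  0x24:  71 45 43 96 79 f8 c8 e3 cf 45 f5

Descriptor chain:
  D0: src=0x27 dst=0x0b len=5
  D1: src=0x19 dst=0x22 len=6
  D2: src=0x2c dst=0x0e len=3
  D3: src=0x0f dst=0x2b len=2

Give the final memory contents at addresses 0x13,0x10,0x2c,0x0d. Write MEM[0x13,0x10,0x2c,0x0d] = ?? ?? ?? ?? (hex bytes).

D0: mem[0x0b..0x0f] <- [96 79 f8 c8 e3]
D1: mem[0x22..0x27] <- [95 88 17 96 03 40]
D2: mem[0x0e..0x10] <- [cf 45 f5]
D3: mem[0x2b..0x2c] <- [45 f5]
query mem[0x13]=0x72, mem[0x10]=0xf5, mem[0x2c]=0xf5, mem[0x0d]=0xf8

MEM[0x13,0x10,0x2c,0x0d] = 72 f5 f5 f8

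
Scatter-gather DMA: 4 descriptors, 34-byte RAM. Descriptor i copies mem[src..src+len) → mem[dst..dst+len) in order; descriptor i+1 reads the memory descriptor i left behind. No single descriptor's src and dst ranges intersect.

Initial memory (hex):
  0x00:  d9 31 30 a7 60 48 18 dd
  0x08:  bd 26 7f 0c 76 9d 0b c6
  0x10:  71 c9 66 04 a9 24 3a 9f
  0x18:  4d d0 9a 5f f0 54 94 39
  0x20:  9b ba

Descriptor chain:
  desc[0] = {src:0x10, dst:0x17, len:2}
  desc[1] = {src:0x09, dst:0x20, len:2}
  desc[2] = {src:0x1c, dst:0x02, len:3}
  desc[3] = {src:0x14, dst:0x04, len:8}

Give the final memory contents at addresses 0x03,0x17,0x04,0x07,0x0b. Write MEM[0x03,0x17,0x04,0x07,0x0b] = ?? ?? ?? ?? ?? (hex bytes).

MEM[0x03,0x17,0x04,0x07,0x0b] = 54 71 a9 71 5f

D0: mem[0x17..0x18] <- [71 c9]
D1: mem[0x20..0x21] <- [26 7f]
D2: mem[0x02..0x04] <- [f0 54 94]
D3: mem[0x04..0x0b] <- [a9 24 3a 71 c9 d0 9a 5f]
query mem[0x03]=0x54, mem[0x17]=0x71, mem[0x04]=0xa9, mem[0x07]=0x71, mem[0x0b]=0x5f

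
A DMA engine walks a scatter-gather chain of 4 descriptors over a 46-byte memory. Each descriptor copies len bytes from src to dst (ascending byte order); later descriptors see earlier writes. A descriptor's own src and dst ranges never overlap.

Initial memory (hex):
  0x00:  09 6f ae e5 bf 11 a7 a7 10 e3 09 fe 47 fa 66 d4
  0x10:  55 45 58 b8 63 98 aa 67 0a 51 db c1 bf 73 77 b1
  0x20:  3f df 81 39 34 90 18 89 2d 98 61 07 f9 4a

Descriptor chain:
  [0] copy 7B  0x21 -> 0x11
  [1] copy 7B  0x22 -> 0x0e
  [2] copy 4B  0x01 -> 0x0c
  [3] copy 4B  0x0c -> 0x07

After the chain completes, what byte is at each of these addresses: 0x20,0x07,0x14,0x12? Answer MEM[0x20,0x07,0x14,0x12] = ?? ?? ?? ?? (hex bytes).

MEM[0x20,0x07,0x14,0x12] = 3f 6f 2d 18

#0 dst[0x11+7] := {0xdf,0x81,0x39,0x34,0x90,0x18,0x89}
#1 dst[0x0e+7] := {0x81,0x39,0x34,0x90,0x18,0x89,0x2d}
#2 dst[0x0c+4] := {0x6f,0xae,0xe5,0xbf}
#3 dst[0x07+4] := {0x6f,0xae,0xe5,0xbf}
query mem[0x20]=0x3f, mem[0x07]=0x6f, mem[0x14]=0x2d, mem[0x12]=0x18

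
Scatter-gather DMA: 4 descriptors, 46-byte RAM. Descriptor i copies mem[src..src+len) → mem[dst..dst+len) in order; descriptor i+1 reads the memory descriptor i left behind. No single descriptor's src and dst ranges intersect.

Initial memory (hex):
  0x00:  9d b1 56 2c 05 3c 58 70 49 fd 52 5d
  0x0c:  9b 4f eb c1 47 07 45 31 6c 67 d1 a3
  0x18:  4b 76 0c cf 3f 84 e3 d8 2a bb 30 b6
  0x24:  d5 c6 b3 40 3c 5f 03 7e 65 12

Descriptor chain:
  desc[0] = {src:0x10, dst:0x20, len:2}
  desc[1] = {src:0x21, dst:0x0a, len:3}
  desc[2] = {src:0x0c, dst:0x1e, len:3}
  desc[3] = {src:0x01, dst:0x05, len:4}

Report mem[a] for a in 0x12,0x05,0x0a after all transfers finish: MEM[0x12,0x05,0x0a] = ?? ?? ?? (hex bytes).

#0 dst[0x20+2] := {0x47,0x07}
#1 dst[0x0a+3] := {0x07,0x30,0xb6}
#2 dst[0x1e+3] := {0xb6,0x4f,0xeb}
#3 dst[0x05+4] := {0xb1,0x56,0x2c,0x05}
query mem[0x12]=0x45, mem[0x05]=0xb1, mem[0x0a]=0x07

MEM[0x12,0x05,0x0a] = 45 b1 07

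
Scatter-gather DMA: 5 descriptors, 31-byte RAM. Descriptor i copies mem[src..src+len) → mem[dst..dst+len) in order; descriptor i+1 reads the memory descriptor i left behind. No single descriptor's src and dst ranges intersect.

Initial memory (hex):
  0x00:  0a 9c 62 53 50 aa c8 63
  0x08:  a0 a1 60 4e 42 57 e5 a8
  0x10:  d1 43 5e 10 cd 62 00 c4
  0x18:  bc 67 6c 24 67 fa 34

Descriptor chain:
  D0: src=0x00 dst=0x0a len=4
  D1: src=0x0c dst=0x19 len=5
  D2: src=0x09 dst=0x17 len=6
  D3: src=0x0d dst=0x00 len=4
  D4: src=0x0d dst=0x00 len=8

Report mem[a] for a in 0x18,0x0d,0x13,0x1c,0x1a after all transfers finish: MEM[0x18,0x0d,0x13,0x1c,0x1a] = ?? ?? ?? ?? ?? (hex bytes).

MEM[0x18,0x0d,0x13,0x1c,0x1a] = 0a 53 10 e5 62

#0 dst[0x0a+4] := {0x0a,0x9c,0x62,0x53}
#1 dst[0x19+5] := {0x62,0x53,0xe5,0xa8,0xd1}
#2 dst[0x17+6] := {0xa1,0x0a,0x9c,0x62,0x53,0xe5}
#3 dst[0x00+4] := {0x53,0xe5,0xa8,0xd1}
#4 dst[0x00+8] := {0x53,0xe5,0xa8,0xd1,0x43,0x5e,0x10,0xcd}
query mem[0x18]=0x0a, mem[0x0d]=0x53, mem[0x13]=0x10, mem[0x1c]=0xe5, mem[0x1a]=0x62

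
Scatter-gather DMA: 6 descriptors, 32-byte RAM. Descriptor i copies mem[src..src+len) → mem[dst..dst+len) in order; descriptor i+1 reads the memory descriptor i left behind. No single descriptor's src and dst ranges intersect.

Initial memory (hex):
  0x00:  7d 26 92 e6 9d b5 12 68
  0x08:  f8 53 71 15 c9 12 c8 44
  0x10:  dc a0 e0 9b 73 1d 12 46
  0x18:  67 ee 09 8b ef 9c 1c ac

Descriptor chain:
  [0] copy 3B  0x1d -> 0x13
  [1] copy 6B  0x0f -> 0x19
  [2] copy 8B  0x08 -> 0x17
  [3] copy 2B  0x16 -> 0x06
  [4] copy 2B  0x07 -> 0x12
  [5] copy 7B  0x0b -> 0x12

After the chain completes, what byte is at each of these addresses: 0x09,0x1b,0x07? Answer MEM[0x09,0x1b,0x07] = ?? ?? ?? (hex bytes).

#0 dst[0x13+3] := {0x9c,0x1c,0xac}
#1 dst[0x19+6] := {0x44,0xdc,0xa0,0xe0,0x9c,0x1c}
#2 dst[0x17+8] := {0xf8,0x53,0x71,0x15,0xc9,0x12,0xc8,0x44}
#3 dst[0x06+2] := {0x12,0xf8}
#4 dst[0x12+2] := {0xf8,0xf8}
#5 dst[0x12+7] := {0x15,0xc9,0x12,0xc8,0x44,0xdc,0xa0}
query mem[0x09]=0x53, mem[0x1b]=0xc9, mem[0x07]=0xf8

MEM[0x09,0x1b,0x07] = 53 c9 f8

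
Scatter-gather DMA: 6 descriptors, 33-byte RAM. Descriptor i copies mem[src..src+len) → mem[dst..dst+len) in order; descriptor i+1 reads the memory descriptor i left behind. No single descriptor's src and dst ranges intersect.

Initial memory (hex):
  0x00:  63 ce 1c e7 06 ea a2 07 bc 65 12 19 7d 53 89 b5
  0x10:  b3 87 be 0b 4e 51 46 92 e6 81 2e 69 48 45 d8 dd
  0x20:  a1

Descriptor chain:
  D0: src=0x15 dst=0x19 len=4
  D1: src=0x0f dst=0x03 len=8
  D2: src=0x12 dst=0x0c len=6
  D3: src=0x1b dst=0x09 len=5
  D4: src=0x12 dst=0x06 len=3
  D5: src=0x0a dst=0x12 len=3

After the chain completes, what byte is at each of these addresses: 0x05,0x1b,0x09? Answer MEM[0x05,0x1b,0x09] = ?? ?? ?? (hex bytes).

#0 dst[0x19+4] := {0x51,0x46,0x92,0xe6}
#1 dst[0x03+8] := {0xb5,0xb3,0x87,0xbe,0x0b,0x4e,0x51,0x46}
#2 dst[0x0c+6] := {0xbe,0x0b,0x4e,0x51,0x46,0x92}
#3 dst[0x09+5] := {0x92,0xe6,0x45,0xd8,0xdd}
#4 dst[0x06+3] := {0xbe,0x0b,0x4e}
#5 dst[0x12+3] := {0xe6,0x45,0xd8}
query mem[0x05]=0x87, mem[0x1b]=0x92, mem[0x09]=0x92

MEM[0x05,0x1b,0x09] = 87 92 92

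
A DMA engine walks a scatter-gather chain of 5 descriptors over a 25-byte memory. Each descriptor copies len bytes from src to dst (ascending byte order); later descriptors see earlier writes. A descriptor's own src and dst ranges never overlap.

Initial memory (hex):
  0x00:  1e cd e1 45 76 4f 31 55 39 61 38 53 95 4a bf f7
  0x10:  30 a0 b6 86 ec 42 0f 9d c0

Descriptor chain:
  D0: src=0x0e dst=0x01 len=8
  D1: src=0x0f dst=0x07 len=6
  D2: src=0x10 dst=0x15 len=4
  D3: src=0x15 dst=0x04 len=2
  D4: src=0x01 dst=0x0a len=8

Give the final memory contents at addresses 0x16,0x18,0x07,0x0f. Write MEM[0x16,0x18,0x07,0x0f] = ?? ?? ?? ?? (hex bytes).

MEM[0x16,0x18,0x07,0x0f] = a0 86 f7 86

[0] 0x0e->0x01 len=8 : bf f7 30 a0 b6 86 ec 42
[1] 0x0f->0x07 len=6 : f7 30 a0 b6 86 ec
[2] 0x10->0x15 len=4 : 30 a0 b6 86
[3] 0x15->0x04 len=2 : 30 a0
[4] 0x01->0x0a len=8 : bf f7 30 30 a0 86 f7 30
query mem[0x16]=0xa0, mem[0x18]=0x86, mem[0x07]=0xf7, mem[0x0f]=0x86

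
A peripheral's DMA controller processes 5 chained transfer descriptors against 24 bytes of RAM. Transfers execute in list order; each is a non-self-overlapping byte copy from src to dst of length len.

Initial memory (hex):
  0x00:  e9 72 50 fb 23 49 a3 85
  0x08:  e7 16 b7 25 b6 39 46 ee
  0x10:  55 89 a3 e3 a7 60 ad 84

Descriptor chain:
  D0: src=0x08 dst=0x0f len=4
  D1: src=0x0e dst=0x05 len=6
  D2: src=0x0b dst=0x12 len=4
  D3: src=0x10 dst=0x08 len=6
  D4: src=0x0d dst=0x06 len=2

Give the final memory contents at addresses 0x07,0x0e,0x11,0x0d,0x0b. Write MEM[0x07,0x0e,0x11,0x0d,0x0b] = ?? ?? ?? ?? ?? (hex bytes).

  after D0: wrote 4B at 0x0f = e716b725
  after D1: wrote 6B at 0x05 = 46e716b725e3
  after D2: wrote 4B at 0x12 = 25b63946
  after D3: wrote 6B at 0x08 = 16b725b63946
  after D4: wrote 2B at 0x06 = 4646
query mem[0x07]=0x46, mem[0x0e]=0x46, mem[0x11]=0xb7, mem[0x0d]=0x46, mem[0x0b]=0xb6

MEM[0x07,0x0e,0x11,0x0d,0x0b] = 46 46 b7 46 b6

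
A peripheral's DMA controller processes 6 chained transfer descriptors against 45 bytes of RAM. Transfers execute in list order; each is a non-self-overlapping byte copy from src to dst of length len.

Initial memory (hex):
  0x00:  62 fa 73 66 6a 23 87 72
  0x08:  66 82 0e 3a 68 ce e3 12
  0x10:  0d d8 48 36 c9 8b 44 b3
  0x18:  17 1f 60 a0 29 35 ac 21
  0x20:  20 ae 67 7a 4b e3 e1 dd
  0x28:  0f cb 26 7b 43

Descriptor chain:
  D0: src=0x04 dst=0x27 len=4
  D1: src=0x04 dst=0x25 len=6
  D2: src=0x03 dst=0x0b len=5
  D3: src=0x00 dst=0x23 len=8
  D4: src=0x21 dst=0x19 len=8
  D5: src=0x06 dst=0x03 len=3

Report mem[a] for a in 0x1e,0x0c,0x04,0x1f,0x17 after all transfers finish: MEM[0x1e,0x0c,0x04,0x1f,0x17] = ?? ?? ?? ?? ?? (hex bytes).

MEM[0x1e,0x0c,0x04,0x1f,0x17] = 66 6a 72 6a b3

  after D0: wrote 4B at 0x27 = 6a238772
  after D1: wrote 6B at 0x25 = 6a2387726682
  after D2: wrote 5B at 0x0b = 666a238772
  after D3: wrote 8B at 0x23 = 62fa73666a238772
  after D4: wrote 8B at 0x19 = ae6762fa73666a23
  after D5: wrote 3B at 0x03 = 877266
query mem[0x1e]=0x66, mem[0x0c]=0x6a, mem[0x04]=0x72, mem[0x1f]=0x6a, mem[0x17]=0xb3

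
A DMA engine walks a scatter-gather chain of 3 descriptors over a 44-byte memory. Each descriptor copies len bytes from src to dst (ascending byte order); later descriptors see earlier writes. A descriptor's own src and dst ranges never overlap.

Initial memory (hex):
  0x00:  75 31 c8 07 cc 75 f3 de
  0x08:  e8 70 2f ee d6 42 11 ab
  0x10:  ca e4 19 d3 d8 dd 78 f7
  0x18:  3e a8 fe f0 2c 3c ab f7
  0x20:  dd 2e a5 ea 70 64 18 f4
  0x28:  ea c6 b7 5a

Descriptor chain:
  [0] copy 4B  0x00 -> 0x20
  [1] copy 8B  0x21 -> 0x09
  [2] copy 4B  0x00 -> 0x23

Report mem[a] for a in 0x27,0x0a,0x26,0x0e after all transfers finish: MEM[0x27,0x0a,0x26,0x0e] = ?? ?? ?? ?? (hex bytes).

#0 dst[0x20+4] := {0x75,0x31,0xc8,0x07}
#1 dst[0x09+8] := {0x31,0xc8,0x07,0x70,0x64,0x18,0xf4,0xea}
#2 dst[0x23+4] := {0x75,0x31,0xc8,0x07}
query mem[0x27]=0xf4, mem[0x0a]=0xc8, mem[0x26]=0x07, mem[0x0e]=0x18

MEM[0x27,0x0a,0x26,0x0e] = f4 c8 07 18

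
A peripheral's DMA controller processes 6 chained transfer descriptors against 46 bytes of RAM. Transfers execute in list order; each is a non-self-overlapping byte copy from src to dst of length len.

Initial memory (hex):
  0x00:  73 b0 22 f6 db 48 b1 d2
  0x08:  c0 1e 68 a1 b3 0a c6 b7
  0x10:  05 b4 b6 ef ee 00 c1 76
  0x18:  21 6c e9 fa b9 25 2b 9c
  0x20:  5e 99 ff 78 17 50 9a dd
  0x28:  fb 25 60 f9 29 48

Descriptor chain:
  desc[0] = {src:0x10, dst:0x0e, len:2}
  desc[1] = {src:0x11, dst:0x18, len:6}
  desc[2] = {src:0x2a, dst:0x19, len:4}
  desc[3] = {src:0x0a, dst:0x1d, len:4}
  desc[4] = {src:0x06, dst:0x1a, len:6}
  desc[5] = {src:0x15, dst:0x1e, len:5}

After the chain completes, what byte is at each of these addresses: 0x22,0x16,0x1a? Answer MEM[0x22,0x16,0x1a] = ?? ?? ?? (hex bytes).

MEM[0x22,0x16,0x1a] = 60 c1 b1

[0] 0x10->0x0e len=2 : 05 b4
[1] 0x11->0x18 len=6 : b4 b6 ef ee 00 c1
[2] 0x2a->0x19 len=4 : 60 f9 29 48
[3] 0x0a->0x1d len=4 : 68 a1 b3 0a
[4] 0x06->0x1a len=6 : b1 d2 c0 1e 68 a1
[5] 0x15->0x1e len=5 : 00 c1 76 b4 60
query mem[0x22]=0x60, mem[0x16]=0xc1, mem[0x1a]=0xb1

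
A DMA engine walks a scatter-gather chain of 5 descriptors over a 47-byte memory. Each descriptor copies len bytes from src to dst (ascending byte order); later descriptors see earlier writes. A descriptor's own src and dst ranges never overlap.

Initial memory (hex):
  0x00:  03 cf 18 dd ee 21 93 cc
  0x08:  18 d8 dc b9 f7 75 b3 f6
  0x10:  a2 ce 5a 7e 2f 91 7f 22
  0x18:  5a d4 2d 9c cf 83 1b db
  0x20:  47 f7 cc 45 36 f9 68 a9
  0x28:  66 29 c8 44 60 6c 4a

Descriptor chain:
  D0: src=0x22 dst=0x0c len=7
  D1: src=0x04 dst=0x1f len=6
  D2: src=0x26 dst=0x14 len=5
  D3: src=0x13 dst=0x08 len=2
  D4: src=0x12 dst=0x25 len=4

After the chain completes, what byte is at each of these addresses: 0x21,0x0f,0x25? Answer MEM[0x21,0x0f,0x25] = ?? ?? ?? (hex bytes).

MEM[0x21,0x0f,0x25] = 93 f9 66

#0 dst[0x0c+7] := {0xcc,0x45,0x36,0xf9,0x68,0xa9,0x66}
#1 dst[0x1f+6] := {0xee,0x21,0x93,0xcc,0x18,0xd8}
#2 dst[0x14+5] := {0x68,0xa9,0x66,0x29,0xc8}
#3 dst[0x08+2] := {0x7e,0x68}
#4 dst[0x25+4] := {0x66,0x7e,0x68,0xa9}
query mem[0x21]=0x93, mem[0x0f]=0xf9, mem[0x25]=0x66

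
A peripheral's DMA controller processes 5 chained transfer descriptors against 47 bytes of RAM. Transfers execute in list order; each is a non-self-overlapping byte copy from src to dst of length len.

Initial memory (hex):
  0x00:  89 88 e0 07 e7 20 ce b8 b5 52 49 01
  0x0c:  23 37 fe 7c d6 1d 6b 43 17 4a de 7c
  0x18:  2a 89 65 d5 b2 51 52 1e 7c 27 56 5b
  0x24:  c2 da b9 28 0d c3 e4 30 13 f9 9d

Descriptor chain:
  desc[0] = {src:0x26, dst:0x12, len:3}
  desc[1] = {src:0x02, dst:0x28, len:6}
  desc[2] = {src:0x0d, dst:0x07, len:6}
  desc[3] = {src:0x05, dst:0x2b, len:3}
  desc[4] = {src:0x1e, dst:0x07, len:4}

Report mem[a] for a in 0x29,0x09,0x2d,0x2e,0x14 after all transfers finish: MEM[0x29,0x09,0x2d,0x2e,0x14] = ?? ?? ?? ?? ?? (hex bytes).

MEM[0x29,0x09,0x2d,0x2e,0x14] = 07 7c 37 9d 0d

D0: mem[0x12..0x14] <- [b9 28 0d]
D1: mem[0x28..0x2d] <- [e0 07 e7 20 ce b8]
D2: mem[0x07..0x0c] <- [37 fe 7c d6 1d b9]
D3: mem[0x2b..0x2d] <- [20 ce 37]
D4: mem[0x07..0x0a] <- [52 1e 7c 27]
query mem[0x29]=0x07, mem[0x09]=0x7c, mem[0x2d]=0x37, mem[0x2e]=0x9d, mem[0x14]=0x0d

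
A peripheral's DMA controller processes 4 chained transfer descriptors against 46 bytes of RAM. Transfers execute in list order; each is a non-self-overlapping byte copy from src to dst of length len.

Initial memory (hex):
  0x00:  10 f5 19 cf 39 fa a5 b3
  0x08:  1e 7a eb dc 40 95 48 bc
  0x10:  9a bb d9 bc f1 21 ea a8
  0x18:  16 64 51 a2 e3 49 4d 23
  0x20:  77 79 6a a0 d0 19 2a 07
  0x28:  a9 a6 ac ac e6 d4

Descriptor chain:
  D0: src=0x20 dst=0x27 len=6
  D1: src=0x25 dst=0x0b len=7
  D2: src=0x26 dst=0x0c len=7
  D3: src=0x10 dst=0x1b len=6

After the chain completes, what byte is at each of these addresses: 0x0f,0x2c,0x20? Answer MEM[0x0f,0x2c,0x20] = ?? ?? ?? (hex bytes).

[0] 0x20->0x27 len=6 : 77 79 6a a0 d0 19
[1] 0x25->0x0b len=7 : 19 2a 77 79 6a a0 d0
[2] 0x26->0x0c len=7 : 2a 77 79 6a a0 d0 19
[3] 0x10->0x1b len=6 : a0 d0 19 bc f1 21
query mem[0x0f]=0x6a, mem[0x2c]=0x19, mem[0x20]=0x21

MEM[0x0f,0x2c,0x20] = 6a 19 21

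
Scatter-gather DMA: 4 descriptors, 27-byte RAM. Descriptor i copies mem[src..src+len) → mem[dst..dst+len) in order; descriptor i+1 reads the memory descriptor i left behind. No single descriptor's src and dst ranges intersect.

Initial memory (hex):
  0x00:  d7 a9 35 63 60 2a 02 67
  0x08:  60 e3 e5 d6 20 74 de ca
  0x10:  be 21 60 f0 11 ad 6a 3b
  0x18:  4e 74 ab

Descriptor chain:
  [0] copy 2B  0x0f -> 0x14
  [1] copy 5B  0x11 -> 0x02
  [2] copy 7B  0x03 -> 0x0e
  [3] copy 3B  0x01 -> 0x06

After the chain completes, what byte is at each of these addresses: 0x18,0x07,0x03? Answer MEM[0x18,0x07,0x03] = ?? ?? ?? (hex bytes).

  after D0: wrote 2B at 0x14 = cabe
  after D1: wrote 5B at 0x02 = 2160f0cabe
  after D2: wrote 7B at 0x0e = 60f0cabe6760e3
  after D3: wrote 3B at 0x06 = a92160
query mem[0x18]=0x4e, mem[0x07]=0x21, mem[0x03]=0x60

MEM[0x18,0x07,0x03] = 4e 21 60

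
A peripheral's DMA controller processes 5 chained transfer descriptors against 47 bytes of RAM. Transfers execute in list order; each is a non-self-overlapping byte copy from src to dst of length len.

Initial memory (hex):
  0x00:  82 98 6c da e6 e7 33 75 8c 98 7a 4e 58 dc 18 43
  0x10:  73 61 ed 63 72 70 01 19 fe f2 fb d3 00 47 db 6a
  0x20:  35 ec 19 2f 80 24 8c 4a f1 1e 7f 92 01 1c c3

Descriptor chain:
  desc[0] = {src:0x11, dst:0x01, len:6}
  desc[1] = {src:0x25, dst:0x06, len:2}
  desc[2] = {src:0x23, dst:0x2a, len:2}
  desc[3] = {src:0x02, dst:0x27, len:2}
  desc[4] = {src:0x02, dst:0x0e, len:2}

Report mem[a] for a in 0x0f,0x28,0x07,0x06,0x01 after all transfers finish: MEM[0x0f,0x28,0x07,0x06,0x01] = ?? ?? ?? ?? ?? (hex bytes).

MEM[0x0f,0x28,0x07,0x06,0x01] = 63 63 8c 24 61

#0 dst[0x01+6] := {0x61,0xed,0x63,0x72,0x70,0x01}
#1 dst[0x06+2] := {0x24,0x8c}
#2 dst[0x2a+2] := {0x2f,0x80}
#3 dst[0x27+2] := {0xed,0x63}
#4 dst[0x0e+2] := {0xed,0x63}
query mem[0x0f]=0x63, mem[0x28]=0x63, mem[0x07]=0x8c, mem[0x06]=0x24, mem[0x01]=0x61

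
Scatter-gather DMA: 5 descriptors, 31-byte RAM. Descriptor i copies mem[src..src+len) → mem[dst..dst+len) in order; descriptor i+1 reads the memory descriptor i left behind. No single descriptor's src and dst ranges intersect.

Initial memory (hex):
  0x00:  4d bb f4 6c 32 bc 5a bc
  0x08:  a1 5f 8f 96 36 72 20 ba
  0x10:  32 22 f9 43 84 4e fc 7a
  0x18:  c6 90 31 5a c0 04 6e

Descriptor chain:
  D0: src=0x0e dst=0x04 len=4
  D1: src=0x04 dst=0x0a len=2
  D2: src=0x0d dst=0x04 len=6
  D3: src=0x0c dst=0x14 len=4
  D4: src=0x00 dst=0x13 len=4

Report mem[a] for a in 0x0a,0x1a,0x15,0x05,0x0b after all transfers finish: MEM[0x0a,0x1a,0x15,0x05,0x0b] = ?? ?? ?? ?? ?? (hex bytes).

  after D0: wrote 4B at 0x04 = 20ba3222
  after D1: wrote 2B at 0x0a = 20ba
  after D2: wrote 6B at 0x04 = 7220ba3222f9
  after D3: wrote 4B at 0x14 = 367220ba
  after D4: wrote 4B at 0x13 = 4dbbf46c
query mem[0x0a]=0x20, mem[0x1a]=0x31, mem[0x15]=0xf4, mem[0x05]=0x20, mem[0x0b]=0xba

MEM[0x0a,0x1a,0x15,0x05,0x0b] = 20 31 f4 20 ba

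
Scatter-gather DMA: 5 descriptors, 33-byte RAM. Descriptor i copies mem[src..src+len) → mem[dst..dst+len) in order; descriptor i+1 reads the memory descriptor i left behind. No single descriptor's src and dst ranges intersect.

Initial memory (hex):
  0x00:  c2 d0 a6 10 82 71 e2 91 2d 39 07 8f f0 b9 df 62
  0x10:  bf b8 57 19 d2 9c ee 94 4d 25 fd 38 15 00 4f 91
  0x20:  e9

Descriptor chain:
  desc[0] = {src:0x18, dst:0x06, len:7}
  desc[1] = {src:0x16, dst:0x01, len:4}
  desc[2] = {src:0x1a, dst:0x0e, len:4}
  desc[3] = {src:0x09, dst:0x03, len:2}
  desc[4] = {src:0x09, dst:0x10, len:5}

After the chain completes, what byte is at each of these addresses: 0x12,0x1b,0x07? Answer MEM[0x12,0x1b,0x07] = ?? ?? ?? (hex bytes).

MEM[0x12,0x1b,0x07] = 00 38 25

#0 dst[0x06+7] := {0x4d,0x25,0xfd,0x38,0x15,0x00,0x4f}
#1 dst[0x01+4] := {0xee,0x94,0x4d,0x25}
#2 dst[0x0e+4] := {0xfd,0x38,0x15,0x00}
#3 dst[0x03+2] := {0x38,0x15}
#4 dst[0x10+5] := {0x38,0x15,0x00,0x4f,0xb9}
query mem[0x12]=0x00, mem[0x1b]=0x38, mem[0x07]=0x25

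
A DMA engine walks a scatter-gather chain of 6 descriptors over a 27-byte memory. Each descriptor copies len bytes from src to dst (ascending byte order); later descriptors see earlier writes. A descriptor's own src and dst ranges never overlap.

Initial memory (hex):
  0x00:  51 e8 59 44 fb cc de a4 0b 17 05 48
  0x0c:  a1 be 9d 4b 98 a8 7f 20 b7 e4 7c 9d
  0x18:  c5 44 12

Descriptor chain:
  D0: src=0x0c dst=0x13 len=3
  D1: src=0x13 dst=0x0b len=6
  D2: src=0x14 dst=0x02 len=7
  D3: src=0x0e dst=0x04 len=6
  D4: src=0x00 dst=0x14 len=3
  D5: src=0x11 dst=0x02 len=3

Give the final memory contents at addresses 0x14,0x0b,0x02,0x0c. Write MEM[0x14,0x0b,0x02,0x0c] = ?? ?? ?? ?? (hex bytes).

MEM[0x14,0x0b,0x02,0x0c] = 51 a1 a8 be

D0: mem[0x13..0x15] <- [a1 be 9d]
D1: mem[0x0b..0x10] <- [a1 be 9d 7c 9d c5]
D2: mem[0x02..0x08] <- [be 9d 7c 9d c5 44 12]
D3: mem[0x04..0x09] <- [7c 9d c5 a8 7f a1]
D4: mem[0x14..0x16] <- [51 e8 be]
D5: mem[0x02..0x04] <- [a8 7f a1]
query mem[0x14]=0x51, mem[0x0b]=0xa1, mem[0x02]=0xa8, mem[0x0c]=0xbe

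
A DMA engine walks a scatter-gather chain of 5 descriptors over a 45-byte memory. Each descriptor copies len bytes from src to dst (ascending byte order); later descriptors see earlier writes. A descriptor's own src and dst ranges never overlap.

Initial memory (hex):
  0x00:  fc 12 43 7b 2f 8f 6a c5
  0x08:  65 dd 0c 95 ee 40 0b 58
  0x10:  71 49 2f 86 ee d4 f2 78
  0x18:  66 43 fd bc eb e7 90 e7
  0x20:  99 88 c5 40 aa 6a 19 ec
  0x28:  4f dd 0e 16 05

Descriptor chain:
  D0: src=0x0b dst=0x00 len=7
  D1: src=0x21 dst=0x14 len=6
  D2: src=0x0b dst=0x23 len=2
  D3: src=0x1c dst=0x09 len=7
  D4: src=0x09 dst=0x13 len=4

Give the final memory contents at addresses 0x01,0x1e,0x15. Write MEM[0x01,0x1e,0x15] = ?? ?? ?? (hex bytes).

[0] 0x0b->0x00 len=7 : 95 ee 40 0b 58 71 49
[1] 0x21->0x14 len=6 : 88 c5 40 aa 6a 19
[2] 0x0b->0x23 len=2 : 95 ee
[3] 0x1c->0x09 len=7 : eb e7 90 e7 99 88 c5
[4] 0x09->0x13 len=4 : eb e7 90 e7
query mem[0x01]=0xee, mem[0x1e]=0x90, mem[0x15]=0x90

MEM[0x01,0x1e,0x15] = ee 90 90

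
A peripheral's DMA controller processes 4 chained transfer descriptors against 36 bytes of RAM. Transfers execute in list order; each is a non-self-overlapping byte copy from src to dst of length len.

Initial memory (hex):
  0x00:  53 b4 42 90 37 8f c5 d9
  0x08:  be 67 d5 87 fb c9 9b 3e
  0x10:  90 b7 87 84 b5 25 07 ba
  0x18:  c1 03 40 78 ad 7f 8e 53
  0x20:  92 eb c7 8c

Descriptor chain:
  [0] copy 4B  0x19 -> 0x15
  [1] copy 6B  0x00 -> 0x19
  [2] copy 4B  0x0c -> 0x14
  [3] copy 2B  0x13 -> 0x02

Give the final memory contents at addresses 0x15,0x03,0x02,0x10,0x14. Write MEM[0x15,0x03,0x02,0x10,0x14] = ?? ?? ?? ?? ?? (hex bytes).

MEM[0x15,0x03,0x02,0x10,0x14] = c9 fb 84 90 fb

D0: mem[0x15..0x18] <- [03 40 78 ad]
D1: mem[0x19..0x1e] <- [53 b4 42 90 37 8f]
D2: mem[0x14..0x17] <- [fb c9 9b 3e]
D3: mem[0x02..0x03] <- [84 fb]
query mem[0x15]=0xc9, mem[0x03]=0xfb, mem[0x02]=0x84, mem[0x10]=0x90, mem[0x14]=0xfb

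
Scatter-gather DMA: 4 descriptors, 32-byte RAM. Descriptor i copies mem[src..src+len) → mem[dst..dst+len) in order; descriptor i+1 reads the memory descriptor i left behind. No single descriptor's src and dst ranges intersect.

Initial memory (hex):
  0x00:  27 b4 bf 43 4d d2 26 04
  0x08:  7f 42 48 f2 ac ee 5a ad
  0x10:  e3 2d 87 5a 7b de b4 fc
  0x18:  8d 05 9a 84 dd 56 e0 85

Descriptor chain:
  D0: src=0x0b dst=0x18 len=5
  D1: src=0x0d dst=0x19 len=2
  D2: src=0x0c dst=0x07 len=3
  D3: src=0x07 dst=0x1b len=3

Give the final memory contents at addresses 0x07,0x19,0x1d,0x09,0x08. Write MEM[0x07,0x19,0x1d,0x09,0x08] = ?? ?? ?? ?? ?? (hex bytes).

D0: mem[0x18..0x1c] <- [f2 ac ee 5a ad]
D1: mem[0x19..0x1a] <- [ee 5a]
D2: mem[0x07..0x09] <- [ac ee 5a]
D3: mem[0x1b..0x1d] <- [ac ee 5a]
query mem[0x07]=0xac, mem[0x19]=0xee, mem[0x1d]=0x5a, mem[0x09]=0x5a, mem[0x08]=0xee

MEM[0x07,0x19,0x1d,0x09,0x08] = ac ee 5a 5a ee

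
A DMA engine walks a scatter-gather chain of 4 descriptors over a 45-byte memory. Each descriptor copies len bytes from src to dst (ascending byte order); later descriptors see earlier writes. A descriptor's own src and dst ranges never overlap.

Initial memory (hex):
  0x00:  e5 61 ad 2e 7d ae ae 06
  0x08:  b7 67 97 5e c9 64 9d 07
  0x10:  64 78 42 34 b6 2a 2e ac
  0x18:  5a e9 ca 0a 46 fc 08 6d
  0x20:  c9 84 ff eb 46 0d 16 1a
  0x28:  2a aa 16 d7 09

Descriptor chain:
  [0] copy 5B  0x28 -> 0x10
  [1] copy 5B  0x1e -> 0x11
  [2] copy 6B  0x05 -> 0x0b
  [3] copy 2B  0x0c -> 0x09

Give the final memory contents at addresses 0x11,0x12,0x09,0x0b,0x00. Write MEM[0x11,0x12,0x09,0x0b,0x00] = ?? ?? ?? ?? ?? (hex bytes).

D0: mem[0x10..0x14] <- [2a aa 16 d7 09]
D1: mem[0x11..0x15] <- [08 6d c9 84 ff]
D2: mem[0x0b..0x10] <- [ae ae 06 b7 67 97]
D3: mem[0x09..0x0a] <- [ae 06]
query mem[0x11]=0x08, mem[0x12]=0x6d, mem[0x09]=0xae, mem[0x0b]=0xae, mem[0x00]=0xe5

MEM[0x11,0x12,0x09,0x0b,0x00] = 08 6d ae ae e5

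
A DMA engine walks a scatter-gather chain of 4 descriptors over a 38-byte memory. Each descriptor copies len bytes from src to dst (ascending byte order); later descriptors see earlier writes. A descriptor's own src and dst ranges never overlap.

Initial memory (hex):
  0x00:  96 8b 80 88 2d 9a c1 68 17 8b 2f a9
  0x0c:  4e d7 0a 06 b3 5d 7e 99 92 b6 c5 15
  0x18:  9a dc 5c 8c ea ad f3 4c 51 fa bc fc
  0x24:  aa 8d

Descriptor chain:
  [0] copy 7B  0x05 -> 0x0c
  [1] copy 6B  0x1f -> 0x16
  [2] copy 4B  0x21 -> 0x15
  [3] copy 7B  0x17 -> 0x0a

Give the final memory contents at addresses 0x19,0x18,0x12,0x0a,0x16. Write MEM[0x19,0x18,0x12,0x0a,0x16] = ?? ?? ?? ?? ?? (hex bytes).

MEM[0x19,0x18,0x12,0x0a,0x16] = bc aa a9 fc bc

  after D0: wrote 7B at 0x0c = 9ac168178b2fa9
  after D1: wrote 6B at 0x16 = 4c51fabcfcaa
  after D2: wrote 4B at 0x15 = fabcfcaa
  after D3: wrote 7B at 0x0a = fcaabcfcaaeaad
query mem[0x19]=0xbc, mem[0x18]=0xaa, mem[0x12]=0xa9, mem[0x0a]=0xfc, mem[0x16]=0xbc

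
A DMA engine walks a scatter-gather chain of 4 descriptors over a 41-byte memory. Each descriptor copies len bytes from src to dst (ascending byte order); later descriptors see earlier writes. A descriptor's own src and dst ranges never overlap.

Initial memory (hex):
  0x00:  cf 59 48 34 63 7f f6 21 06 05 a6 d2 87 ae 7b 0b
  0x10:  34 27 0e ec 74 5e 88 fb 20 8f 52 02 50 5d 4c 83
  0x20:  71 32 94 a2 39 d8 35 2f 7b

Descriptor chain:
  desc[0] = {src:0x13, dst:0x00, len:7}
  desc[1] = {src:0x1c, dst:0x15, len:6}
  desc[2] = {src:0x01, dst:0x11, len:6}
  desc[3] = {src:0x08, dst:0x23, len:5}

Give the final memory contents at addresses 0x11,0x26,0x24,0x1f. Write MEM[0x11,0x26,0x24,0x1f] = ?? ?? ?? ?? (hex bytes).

MEM[0x11,0x26,0x24,0x1f] = 74 d2 05 83

#0 dst[0x00+7] := {0xec,0x74,0x5e,0x88,0xfb,0x20,0x8f}
#1 dst[0x15+6] := {0x50,0x5d,0x4c,0x83,0x71,0x32}
#2 dst[0x11+6] := {0x74,0x5e,0x88,0xfb,0x20,0x8f}
#3 dst[0x23+5] := {0x06,0x05,0xa6,0xd2,0x87}
query mem[0x11]=0x74, mem[0x26]=0xd2, mem[0x24]=0x05, mem[0x1f]=0x83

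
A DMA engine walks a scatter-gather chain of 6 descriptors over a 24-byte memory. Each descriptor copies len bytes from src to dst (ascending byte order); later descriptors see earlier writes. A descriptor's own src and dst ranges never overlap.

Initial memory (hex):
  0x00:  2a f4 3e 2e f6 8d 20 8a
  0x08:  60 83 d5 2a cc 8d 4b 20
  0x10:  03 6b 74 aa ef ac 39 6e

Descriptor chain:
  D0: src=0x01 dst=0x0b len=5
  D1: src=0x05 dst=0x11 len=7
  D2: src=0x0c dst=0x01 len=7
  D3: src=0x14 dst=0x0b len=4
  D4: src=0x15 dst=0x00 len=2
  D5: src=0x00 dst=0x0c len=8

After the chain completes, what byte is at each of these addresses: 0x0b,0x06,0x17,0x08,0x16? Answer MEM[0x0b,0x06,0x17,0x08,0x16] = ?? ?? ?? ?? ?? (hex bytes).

  after D0: wrote 5B at 0x0b = f43e2ef68d
  after D1: wrote 7B at 0x11 = 8d208a6083d5f4
  after D2: wrote 7B at 0x01 = 3e2ef68d038d20
  after D3: wrote 4B at 0x0b = 6083d5f4
  after D4: wrote 2B at 0x00 = 83d5
  after D5: wrote 8B at 0x0c = 83d52ef68d038d20
query mem[0x0b]=0x60, mem[0x06]=0x8d, mem[0x17]=0xf4, mem[0x08]=0x60, mem[0x16]=0xd5

MEM[0x0b,0x06,0x17,0x08,0x16] = 60 8d f4 60 d5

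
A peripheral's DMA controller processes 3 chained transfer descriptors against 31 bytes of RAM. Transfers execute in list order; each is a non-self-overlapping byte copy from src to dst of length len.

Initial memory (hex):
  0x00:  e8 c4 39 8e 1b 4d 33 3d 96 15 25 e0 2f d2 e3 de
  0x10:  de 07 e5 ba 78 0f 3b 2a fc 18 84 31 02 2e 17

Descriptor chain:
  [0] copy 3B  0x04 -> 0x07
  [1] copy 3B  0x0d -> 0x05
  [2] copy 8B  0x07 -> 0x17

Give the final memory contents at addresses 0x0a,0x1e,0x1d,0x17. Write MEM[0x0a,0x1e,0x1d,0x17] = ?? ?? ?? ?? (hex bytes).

D0: mem[0x07..0x09] <- [1b 4d 33]
D1: mem[0x05..0x07] <- [d2 e3 de]
D2: mem[0x17..0x1e] <- [de 4d 33 25 e0 2f d2 e3]
query mem[0x0a]=0x25, mem[0x1e]=0xe3, mem[0x1d]=0xd2, mem[0x17]=0xde

MEM[0x0a,0x1e,0x1d,0x17] = 25 e3 d2 de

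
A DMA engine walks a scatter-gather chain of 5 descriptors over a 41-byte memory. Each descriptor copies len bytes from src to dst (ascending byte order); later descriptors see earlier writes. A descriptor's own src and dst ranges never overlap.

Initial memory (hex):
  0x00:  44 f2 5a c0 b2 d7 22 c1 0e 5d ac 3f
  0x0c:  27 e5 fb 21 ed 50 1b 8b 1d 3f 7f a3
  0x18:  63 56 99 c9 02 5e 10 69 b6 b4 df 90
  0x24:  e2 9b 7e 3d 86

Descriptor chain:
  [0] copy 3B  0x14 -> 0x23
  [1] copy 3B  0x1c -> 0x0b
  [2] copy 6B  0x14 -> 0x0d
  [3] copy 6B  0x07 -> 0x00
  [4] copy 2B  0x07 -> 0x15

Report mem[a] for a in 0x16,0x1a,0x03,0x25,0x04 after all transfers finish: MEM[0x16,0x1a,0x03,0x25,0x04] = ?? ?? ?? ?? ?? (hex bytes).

[0] 0x14->0x23 len=3 : 1d 3f 7f
[1] 0x1c->0x0b len=3 : 02 5e 10
[2] 0x14->0x0d len=6 : 1d 3f 7f a3 63 56
[3] 0x07->0x00 len=6 : c1 0e 5d ac 02 5e
[4] 0x07->0x15 len=2 : c1 0e
query mem[0x16]=0x0e, mem[0x1a]=0x99, mem[0x03]=0xac, mem[0x25]=0x7f, mem[0x04]=0x02

MEM[0x16,0x1a,0x03,0x25,0x04] = 0e 99 ac 7f 02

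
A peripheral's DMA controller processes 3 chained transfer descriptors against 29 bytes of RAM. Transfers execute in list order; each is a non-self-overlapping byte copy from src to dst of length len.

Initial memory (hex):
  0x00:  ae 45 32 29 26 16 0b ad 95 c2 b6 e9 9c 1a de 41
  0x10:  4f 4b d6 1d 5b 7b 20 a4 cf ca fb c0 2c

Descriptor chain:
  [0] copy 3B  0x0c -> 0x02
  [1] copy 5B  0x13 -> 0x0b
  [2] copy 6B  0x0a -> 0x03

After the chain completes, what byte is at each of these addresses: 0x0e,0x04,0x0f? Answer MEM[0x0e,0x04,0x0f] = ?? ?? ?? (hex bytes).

#0 dst[0x02+3] := {0x9c,0x1a,0xde}
#1 dst[0x0b+5] := {0x1d,0x5b,0x7b,0x20,0xa4}
#2 dst[0x03+6] := {0xb6,0x1d,0x5b,0x7b,0x20,0xa4}
query mem[0x0e]=0x20, mem[0x04]=0x1d, mem[0x0f]=0xa4

MEM[0x0e,0x04,0x0f] = 20 1d a4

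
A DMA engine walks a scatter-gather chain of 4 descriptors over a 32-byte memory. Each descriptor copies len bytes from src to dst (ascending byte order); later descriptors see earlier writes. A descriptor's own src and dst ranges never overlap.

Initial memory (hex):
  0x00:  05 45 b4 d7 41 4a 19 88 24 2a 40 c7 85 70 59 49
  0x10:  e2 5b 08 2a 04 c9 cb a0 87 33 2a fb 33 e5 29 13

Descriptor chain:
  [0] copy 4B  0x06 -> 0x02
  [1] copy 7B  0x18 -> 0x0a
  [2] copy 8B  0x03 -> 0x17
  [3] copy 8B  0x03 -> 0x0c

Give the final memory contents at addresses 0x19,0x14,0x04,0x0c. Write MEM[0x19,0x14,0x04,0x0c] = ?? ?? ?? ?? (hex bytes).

  after D0: wrote 4B at 0x02 = 1988242a
  after D1: wrote 7B at 0x0a = 87332afb33e529
  after D2: wrote 8B at 0x17 = 88242a1988242a87
  after D3: wrote 8B at 0x0c = 88242a1988242a87
query mem[0x19]=0x2a, mem[0x14]=0x04, mem[0x04]=0x24, mem[0x0c]=0x88

MEM[0x19,0x14,0x04,0x0c] = 2a 04 24 88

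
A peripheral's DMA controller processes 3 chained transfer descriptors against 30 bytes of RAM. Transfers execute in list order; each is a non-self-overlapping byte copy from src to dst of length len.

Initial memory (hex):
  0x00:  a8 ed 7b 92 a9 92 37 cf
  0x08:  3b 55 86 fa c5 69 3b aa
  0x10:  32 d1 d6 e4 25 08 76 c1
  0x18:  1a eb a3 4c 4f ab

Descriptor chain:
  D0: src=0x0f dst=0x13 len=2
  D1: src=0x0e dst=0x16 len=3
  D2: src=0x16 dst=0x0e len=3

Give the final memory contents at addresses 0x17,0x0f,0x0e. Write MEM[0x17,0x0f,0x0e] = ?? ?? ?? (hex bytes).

D0: mem[0x13..0x14] <- [aa 32]
D1: mem[0x16..0x18] <- [3b aa 32]
D2: mem[0x0e..0x10] <- [3b aa 32]
query mem[0x17]=0xaa, mem[0x0f]=0xaa, mem[0x0e]=0x3b

MEM[0x17,0x0f,0x0e] = aa aa 3b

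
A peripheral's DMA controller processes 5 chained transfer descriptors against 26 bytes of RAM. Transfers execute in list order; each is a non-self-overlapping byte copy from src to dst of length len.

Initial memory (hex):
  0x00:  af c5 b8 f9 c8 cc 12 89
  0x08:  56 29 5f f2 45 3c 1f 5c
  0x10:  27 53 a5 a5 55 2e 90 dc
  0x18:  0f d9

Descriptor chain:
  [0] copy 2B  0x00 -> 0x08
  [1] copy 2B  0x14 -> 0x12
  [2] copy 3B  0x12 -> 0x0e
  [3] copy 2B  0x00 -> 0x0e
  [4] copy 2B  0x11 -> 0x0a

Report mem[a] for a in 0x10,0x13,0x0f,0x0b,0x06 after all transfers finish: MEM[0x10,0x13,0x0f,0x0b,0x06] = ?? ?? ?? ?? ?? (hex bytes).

[0] 0x00->0x08 len=2 : af c5
[1] 0x14->0x12 len=2 : 55 2e
[2] 0x12->0x0e len=3 : 55 2e 55
[3] 0x00->0x0e len=2 : af c5
[4] 0x11->0x0a len=2 : 53 55
query mem[0x10]=0x55, mem[0x13]=0x2e, mem[0x0f]=0xc5, mem[0x0b]=0x55, mem[0x06]=0x12

MEM[0x10,0x13,0x0f,0x0b,0x06] = 55 2e c5 55 12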